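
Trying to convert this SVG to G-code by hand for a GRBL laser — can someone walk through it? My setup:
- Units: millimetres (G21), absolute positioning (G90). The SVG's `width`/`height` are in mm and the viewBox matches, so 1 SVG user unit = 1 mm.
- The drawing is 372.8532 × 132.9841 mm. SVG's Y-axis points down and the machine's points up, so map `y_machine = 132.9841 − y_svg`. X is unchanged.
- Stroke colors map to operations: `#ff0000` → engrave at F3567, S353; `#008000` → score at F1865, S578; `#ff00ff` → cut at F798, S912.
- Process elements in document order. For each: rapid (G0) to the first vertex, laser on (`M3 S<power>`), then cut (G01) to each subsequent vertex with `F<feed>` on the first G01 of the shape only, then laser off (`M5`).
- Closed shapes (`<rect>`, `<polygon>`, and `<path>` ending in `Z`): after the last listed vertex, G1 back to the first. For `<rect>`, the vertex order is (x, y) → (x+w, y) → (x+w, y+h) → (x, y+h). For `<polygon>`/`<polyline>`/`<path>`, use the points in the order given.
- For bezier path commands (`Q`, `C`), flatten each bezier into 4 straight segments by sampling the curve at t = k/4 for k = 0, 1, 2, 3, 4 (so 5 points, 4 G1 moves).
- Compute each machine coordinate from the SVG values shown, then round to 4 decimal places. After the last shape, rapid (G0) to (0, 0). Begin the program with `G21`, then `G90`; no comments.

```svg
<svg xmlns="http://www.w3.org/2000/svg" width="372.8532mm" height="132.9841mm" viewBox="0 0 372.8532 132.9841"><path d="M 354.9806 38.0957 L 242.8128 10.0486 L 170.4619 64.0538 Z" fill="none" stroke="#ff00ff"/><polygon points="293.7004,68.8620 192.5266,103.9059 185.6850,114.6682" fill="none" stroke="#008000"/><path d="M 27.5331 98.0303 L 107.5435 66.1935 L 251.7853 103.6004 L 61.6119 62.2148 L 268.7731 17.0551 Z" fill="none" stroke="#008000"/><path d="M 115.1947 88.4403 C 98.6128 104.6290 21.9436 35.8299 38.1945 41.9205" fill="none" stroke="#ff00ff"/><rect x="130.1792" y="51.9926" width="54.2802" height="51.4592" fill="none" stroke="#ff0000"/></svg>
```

G21
G90
G0 X354.9806 Y94.8884
M3 S912
G01 X242.8128 Y122.9355 F798
G01 X170.4619 Y68.9303
G01 X354.9806 Y94.8884
M5
G0 X293.7004 Y64.1221
M3 S578
G01 X192.5266 Y29.0782 F1865
G01 X185.6850 Y18.3159
G01 X293.7004 Y64.1221
M5
G0 X27.5331 Y34.9538
M3 S578
G01 X107.5435 Y66.7906 F1865
G01 X251.7853 Y29.3837
G01 X61.6119 Y70.7693
G01 X268.7731 Y115.9290
G01 X27.5331 Y34.9538
M5
G0 X115.1947 Y44.5438
M3 S912
G01 X93.8826 Y45.8394 F798
G01 X64.3823 Y64.0169
G01 X41.0381 Y84.0878
G01 X38.1945 Y91.0636
M5
G0 X130.1792 Y80.9915
M3 S353
G01 X184.4594 Y80.9915 F3567
G01 X184.4594 Y29.5323
G01 X130.1792 Y29.5323
G01 X130.1792 Y80.9915
M5
G0 X0.0000 Y0.0000

Since the viewBox matches the mm dimensions, user units are millimetres directly. The only transform is the Y-flip y_m = 132.9841 − y_svg.

Shape 1 is a closed polygon drawn with `<path>`. Its stroke #ff00ff means cut at S912, F798. After flipping Y the toolpath is (354.9806,94.8884) → (242.8128,122.9355) → (170.4619,68.9303) → (354.9806,94.8884), returning to the start.

Shape 2 is a closed polygon drawn with `<polygon>`. Its stroke #008000 means score at S578, F1865. After flipping Y the toolpath is (293.7004,64.1221) → (192.5266,29.0782) → (185.6850,18.3159) → (293.7004,64.1221), returning to the start.

Shape 3 is a closed polygon drawn with `<path>`. Its stroke #008000 means score at S578, F1865. After flipping Y the toolpath is (27.5331,34.9538) → (107.5435,66.7906) → (251.7853,29.3837) → (61.6119,70.7693) → (268.7731,115.9290) → (27.5331,34.9538), returning to the start.

Shape 4 is a cubic bezier drawn with `<path>`. Its stroke #ff00ff means cut at S912, F798. After flipping Y the toolpath is (115.1947,44.5438) → (93.8826,45.8394) → (64.3823,64.0169) → (41.0381,84.0878) → (38.1945,91.0636).

Shape 5 is a rectangle drawn with `<rect>`. Its stroke #ff0000 means engrave at S353, F3567. After flipping Y the toolpath is (130.1792,80.9915) → (184.4594,80.9915) → (184.4594,29.5323) → (130.1792,29.5323) → (130.1792,80.9915), returning to the start.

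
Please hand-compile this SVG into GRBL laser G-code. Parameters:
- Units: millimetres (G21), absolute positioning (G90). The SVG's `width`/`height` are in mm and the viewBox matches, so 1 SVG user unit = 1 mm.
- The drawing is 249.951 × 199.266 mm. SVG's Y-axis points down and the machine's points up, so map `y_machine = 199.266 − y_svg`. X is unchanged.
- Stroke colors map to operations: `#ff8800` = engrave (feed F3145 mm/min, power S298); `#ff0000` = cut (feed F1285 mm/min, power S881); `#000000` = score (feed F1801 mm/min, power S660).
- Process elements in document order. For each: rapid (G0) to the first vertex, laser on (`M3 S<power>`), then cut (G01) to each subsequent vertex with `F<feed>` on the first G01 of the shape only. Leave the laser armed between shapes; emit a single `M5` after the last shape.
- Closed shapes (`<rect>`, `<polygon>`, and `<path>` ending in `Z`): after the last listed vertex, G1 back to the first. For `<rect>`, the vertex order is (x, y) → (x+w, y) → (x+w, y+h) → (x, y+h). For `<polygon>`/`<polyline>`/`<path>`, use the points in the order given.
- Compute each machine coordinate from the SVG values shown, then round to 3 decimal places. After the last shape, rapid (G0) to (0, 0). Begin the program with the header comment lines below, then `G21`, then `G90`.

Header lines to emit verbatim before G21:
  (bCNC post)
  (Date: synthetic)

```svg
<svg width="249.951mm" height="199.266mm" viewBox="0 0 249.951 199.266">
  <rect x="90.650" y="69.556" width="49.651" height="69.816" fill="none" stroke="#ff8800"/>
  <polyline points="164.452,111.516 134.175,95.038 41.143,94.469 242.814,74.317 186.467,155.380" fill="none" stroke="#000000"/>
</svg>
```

Since the viewBox matches the mm dimensions, user units are millimetres directly. The only transform is the Y-flip y_m = 199.266 − y_svg.

Shape 1 is a rectangle drawn with `<rect>`. Its stroke #ff8800 means engrave at S298, F3145. After flipping Y the toolpath is (90.650,129.710) → (140.301,129.710) → (140.301,59.894) → (90.650,59.894) → (90.650,129.710), returning to the start.

Shape 2 is a open polyline drawn with `<polyline>`. Its stroke #000000 means score at S660, F1801. After flipping Y the toolpath is (164.452,87.750) → (134.175,104.228) → (41.143,104.797) → (242.814,124.949) → (186.467,43.886).

(bCNC post)
(Date: synthetic)
G21
G90
G0 X90.650 Y129.710
M3 S298
G01 X140.301 Y129.710 F3145
G01 X140.301 Y59.894
G01 X90.650 Y59.894
G01 X90.650 Y129.710
G0 X164.452 Y87.750
M3 S660
G01 X134.175 Y104.228 F1801
G01 X41.143 Y104.797
G01 X242.814 Y124.949
G01 X186.467 Y43.886
M5
G0 X0.000 Y0.000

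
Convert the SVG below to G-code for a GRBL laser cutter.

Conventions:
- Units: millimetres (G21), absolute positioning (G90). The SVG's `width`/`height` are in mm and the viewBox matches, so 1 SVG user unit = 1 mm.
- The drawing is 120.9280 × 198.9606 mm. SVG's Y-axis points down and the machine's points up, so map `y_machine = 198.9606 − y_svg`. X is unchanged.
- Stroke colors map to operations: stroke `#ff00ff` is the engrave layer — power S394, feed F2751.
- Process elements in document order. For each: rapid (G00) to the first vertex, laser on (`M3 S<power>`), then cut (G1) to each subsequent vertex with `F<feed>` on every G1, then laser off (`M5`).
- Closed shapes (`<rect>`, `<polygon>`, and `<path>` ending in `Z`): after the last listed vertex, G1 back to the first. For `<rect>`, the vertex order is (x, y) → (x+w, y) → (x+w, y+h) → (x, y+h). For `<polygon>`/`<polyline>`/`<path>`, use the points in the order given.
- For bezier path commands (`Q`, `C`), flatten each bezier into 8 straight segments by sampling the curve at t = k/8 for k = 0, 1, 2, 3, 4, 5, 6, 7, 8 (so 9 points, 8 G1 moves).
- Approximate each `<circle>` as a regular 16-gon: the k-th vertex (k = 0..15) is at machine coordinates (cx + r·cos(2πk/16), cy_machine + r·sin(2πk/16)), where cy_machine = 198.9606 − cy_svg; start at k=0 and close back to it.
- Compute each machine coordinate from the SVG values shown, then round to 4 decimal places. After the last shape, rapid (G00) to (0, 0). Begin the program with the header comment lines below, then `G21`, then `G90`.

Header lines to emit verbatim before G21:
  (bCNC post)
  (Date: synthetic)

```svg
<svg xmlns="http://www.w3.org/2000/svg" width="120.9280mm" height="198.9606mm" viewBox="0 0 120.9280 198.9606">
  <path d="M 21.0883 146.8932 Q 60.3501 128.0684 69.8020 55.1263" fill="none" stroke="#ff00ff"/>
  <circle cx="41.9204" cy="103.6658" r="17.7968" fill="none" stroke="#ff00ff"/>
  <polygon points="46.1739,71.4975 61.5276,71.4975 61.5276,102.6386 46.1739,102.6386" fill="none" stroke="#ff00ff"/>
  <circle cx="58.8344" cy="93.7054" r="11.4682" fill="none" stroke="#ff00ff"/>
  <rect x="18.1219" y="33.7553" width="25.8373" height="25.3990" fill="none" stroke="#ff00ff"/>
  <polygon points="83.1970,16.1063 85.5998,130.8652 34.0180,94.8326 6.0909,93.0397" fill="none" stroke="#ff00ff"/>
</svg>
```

viewBox `0 0 120.9280 198.9606` with mm width/height → 1 unit = 1 mm. Flip: y_m = 198.9606 − y_svg.

**Shape 1** — `<path>` quadratic bezier, stroke `#ff00ff` → engrave (S394, F2751). Control points (SVG): P0=(21.0883,146.8932), P1=(60.3501,128.0684), P2=(69.8020,55.1263); sampled at t=k/8. Machine vertices: (21.0883,52.0674) → (30.4380,57.6192) → (38.8561,64.8621) → (46.3426,73.7962) → (52.8976,84.4215) → (58.5211,96.7380) → (63.2129,110.7456) → (66.9732,126.4444) → (69.8020,143.8343). Open path.

**Shape 2** — `<circle>` circle, stroke `#ff00ff` → engrave (S394, F2751). Machine vertices: (59.7172,95.2948) → (58.3625,102.1053) → (54.5046,107.8790) → (48.7309,111.7369) → (41.9204,113.0916) → (35.1099,111.7369) → (29.3362,107.8790) → (25.4783,102.1053) → (24.1236,95.2948) → (25.4783,88.4843) → (29.3362,82.7106) → (35.1099,78.8527) → (41.9204,77.4980) → (48.7309,78.8527) → (54.5046,82.7106) → (58.3625,88.4843) → (59.7172,95.2948). Closed: final G1 returns to the first vertex.

**Shape 3** — `<polygon>` rectangle, stroke `#ff00ff` → engrave (S394, F2751). Machine vertices: (46.1739,127.4631) → (61.5276,127.4631) → (61.5276,96.3220) → (46.1739,96.3220) → (46.1739,127.4631). Closed: final G1 returns to the first vertex.

**Shape 4** — `<circle>` circle, stroke `#ff00ff` → engrave (S394, F2751). Machine vertices: (70.3026,105.2552) → (69.4296,109.6439) → (66.9436,113.3644) → (63.2231,115.8504) → (58.8344,116.7234) → (54.4457,115.8504) → (50.7252,113.3644) → (48.2392,109.6439) → (47.3662,105.2552) → (48.2392,100.8665) → (50.7252,97.1460) → (54.4457,94.6600) → (58.8344,93.7870) → (63.2231,94.6600) → (66.9436,97.1460) → (69.4296,100.8665) → (70.3026,105.2552). Closed: final G1 returns to the first vertex.

**Shape 5** — `<rect>` rectangle, stroke `#ff00ff` → engrave (S394, F2751). Machine vertices: (18.1219,165.2053) → (43.9592,165.2053) → (43.9592,139.8063) → (18.1219,139.8063) → (18.1219,165.2053). Closed: final G1 returns to the first vertex.

**Shape 6** — `<polygon>` closed polygon, stroke `#ff00ff` → engrave (S394, F2751). Machine vertices: (83.1970,182.8543) → (85.5998,68.0954) → (34.0180,104.1280) → (6.0909,105.9209) → (83.1970,182.8543). Closed: final G1 returns to the first vertex.

(bCNC post)
(Date: synthetic)
G21
G90
G00 X21.0883 Y52.0674
M3 S394
G1 X30.4380 Y57.6192 F2751
G1 X38.8561 Y64.8621 F2751
G1 X46.3426 Y73.7962 F2751
G1 X52.8976 Y84.4215 F2751
G1 X58.5211 Y96.7380 F2751
G1 X63.2129 Y110.7456 F2751
G1 X66.9732 Y126.4444 F2751
G1 X69.8020 Y143.8343 F2751
M5
G00 X59.7172 Y95.2948
M3 S394
G1 X58.3625 Y102.1053 F2751
G1 X54.5046 Y107.8790 F2751
G1 X48.7309 Y111.7369 F2751
G1 X41.9204 Y113.0916 F2751
G1 X35.1099 Y111.7369 F2751
G1 X29.3362 Y107.8790 F2751
G1 X25.4783 Y102.1053 F2751
G1 X24.1236 Y95.2948 F2751
G1 X25.4783 Y88.4843 F2751
G1 X29.3362 Y82.7106 F2751
G1 X35.1099 Y78.8527 F2751
G1 X41.9204 Y77.4980 F2751
G1 X48.7309 Y78.8527 F2751
G1 X54.5046 Y82.7106 F2751
G1 X58.3625 Y88.4843 F2751
G1 X59.7172 Y95.2948 F2751
M5
G00 X46.1739 Y127.4631
M3 S394
G1 X61.5276 Y127.4631 F2751
G1 X61.5276 Y96.3220 F2751
G1 X46.1739 Y96.3220 F2751
G1 X46.1739 Y127.4631 F2751
M5
G00 X70.3026 Y105.2552
M3 S394
G1 X69.4296 Y109.6439 F2751
G1 X66.9436 Y113.3644 F2751
G1 X63.2231 Y115.8504 F2751
G1 X58.8344 Y116.7234 F2751
G1 X54.4457 Y115.8504 F2751
G1 X50.7252 Y113.3644 F2751
G1 X48.2392 Y109.6439 F2751
G1 X47.3662 Y105.2552 F2751
G1 X48.2392 Y100.8665 F2751
G1 X50.7252 Y97.1460 F2751
G1 X54.4457 Y94.6600 F2751
G1 X58.8344 Y93.7870 F2751
G1 X63.2231 Y94.6600 F2751
G1 X66.9436 Y97.1460 F2751
G1 X69.4296 Y100.8665 F2751
G1 X70.3026 Y105.2552 F2751
M5
G00 X18.1219 Y165.2053
M3 S394
G1 X43.9592 Y165.2053 F2751
G1 X43.9592 Y139.8063 F2751
G1 X18.1219 Y139.8063 F2751
G1 X18.1219 Y165.2053 F2751
M5
G00 X83.1970 Y182.8543
M3 S394
G1 X85.5998 Y68.0954 F2751
G1 X34.0180 Y104.1280 F2751
G1 X6.0909 Y105.9209 F2751
G1 X83.1970 Y182.8543 F2751
M5
G00 X0.0000 Y0.0000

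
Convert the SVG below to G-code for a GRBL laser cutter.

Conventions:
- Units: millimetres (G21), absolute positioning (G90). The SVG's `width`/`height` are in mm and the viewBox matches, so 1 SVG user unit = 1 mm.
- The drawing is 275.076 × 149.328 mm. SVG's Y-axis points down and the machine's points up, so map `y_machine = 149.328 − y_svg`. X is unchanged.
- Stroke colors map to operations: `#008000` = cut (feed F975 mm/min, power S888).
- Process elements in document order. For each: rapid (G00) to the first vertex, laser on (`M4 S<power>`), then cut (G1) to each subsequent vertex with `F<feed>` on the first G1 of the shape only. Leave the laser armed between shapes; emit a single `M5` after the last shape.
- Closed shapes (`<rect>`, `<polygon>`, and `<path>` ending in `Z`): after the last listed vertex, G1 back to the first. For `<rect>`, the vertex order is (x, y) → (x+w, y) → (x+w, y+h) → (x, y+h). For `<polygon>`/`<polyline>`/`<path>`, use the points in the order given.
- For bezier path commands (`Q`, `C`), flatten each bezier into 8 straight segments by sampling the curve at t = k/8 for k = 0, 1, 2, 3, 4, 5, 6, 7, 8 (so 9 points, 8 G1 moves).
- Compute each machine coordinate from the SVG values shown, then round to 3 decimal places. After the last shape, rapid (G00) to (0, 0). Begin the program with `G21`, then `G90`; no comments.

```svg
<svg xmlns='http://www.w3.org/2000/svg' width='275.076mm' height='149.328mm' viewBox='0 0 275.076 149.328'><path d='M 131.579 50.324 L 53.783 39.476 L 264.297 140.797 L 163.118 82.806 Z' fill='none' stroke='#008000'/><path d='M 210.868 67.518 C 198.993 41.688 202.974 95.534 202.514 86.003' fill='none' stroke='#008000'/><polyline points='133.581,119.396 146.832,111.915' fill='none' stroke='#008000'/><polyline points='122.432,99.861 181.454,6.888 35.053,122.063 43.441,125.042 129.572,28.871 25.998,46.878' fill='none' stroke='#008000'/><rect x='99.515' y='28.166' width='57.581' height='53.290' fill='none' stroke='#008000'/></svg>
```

G21
G90
G00 X131.579 Y99.004
M4 S888
G1 X53.783 Y109.852 F975
G1 X264.297 Y8.531
G1 X163.118 Y66.522
G1 X131.579 Y99.004
G00 X210.868 Y81.810
M4 S888
G1 X207.118 Y88.041 F975
G1 X204.618 Y88.478
G1 X203.128 Y84.799
G1 X202.410 Y78.680
G1 X202.228 Y71.796
G1 X202.343 Y65.825
G1 X202.518 Y62.442
G1 X202.514 Y63.325
G00 X133.581 Y29.932
M4 S888
G1 X146.832 Y37.413 F975
G00 X122.432 Y49.467
M4 S888
G1 X181.454 Y142.440 F975
G1 X35.053 Y27.265
G1 X43.441 Y24.286
G1 X129.572 Y120.457
G1 X25.998 Y102.450
G00 X99.515 Y121.162
M4 S888
G1 X157.096 Y121.162 F975
G1 X157.096 Y67.872
G1 X99.515 Y67.872
G1 X99.515 Y121.162
M5
G00 X0.000 Y0.000

viewBox `0 0 275.076 149.328` with mm width/height → 1 unit = 1 mm. Flip: y_m = 149.328 − y_svg.

**Shape 1** — `<path>` closed polygon, stroke `#008000` → cut (S888, F975). Machine vertices: (131.579,99.004) → (53.783,109.852) → (264.297,8.531) → (163.118,66.522) → (131.579,99.004). Closed: final G1 returns to the first vertex.

**Shape 2** — `<path>` cubic bezier, stroke `#008000` → cut (S888, F975). Control points (SVG): P0=(210.868,67.518), P1=(198.993,41.688), P2=(202.974,95.534), P3=(202.514,86.003); sampled at t=k/8. Machine vertices: (210.868,81.810) → (207.118,88.041) → (204.618,88.478) → (203.128,84.799) → (202.410,78.680) → (202.228,71.796) → (202.343,65.825) → (202.518,62.442) → (202.514,63.325). Open path.

**Shape 3** — `<polyline>` line segment, stroke `#008000` → cut (S888, F975). Machine vertices: (133.581,29.932) → (146.832,37.413). Open path.

**Shape 4** — `<polyline>` open polyline, stroke `#008000` → cut (S888, F975). Machine vertices: (122.432,49.467) → (181.454,142.440) → (35.053,27.265) → (43.441,24.286) → (129.572,120.457) → (25.998,102.450). Open path.

**Shape 5** — `<rect>` rectangle, stroke `#008000` → cut (S888, F975). Machine vertices: (99.515,121.162) → (157.096,121.162) → (157.096,67.872) → (99.515,67.872) → (99.515,121.162). Closed: final G1 returns to the first vertex.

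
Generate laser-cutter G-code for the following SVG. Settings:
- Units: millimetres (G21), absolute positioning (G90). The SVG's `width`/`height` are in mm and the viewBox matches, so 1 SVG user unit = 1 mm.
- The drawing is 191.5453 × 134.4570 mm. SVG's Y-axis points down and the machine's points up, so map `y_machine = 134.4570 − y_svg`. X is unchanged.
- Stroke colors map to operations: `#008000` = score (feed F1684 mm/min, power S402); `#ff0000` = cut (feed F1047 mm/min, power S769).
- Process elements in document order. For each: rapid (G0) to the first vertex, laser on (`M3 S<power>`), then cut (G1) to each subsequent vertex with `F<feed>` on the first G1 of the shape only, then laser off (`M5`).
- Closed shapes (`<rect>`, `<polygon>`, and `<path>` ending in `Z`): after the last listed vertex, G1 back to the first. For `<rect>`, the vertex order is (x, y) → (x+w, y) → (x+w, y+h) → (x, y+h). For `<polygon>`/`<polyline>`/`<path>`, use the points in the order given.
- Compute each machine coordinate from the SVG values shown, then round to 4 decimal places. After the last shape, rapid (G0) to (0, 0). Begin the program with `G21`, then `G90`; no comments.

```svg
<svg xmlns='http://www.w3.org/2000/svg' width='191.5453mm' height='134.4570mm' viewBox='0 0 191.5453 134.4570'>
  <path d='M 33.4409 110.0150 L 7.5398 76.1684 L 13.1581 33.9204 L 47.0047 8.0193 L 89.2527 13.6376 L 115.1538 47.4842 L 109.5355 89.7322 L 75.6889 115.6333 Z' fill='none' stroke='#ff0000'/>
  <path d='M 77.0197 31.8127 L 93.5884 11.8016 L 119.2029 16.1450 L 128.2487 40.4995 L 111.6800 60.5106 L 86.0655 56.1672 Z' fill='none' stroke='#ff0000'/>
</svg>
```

G21
G90
G0 X33.4409 Y24.4420
M3 S769
G1 X7.5398 Y58.2886 F1047
G1 X13.1581 Y100.5366
G1 X47.0047 Y126.4377
G1 X89.2527 Y120.8194
G1 X115.1538 Y86.9728
G1 X109.5355 Y44.7248
G1 X75.6889 Y18.8237
G1 X33.4409 Y24.4420
M5
G0 X77.0197 Y102.6443
M3 S769
G1 X93.5884 Y122.6554 F1047
G1 X119.2029 Y118.3120
G1 X128.2487 Y93.9575
G1 X111.6800 Y73.9464
G1 X86.0655 Y78.2898
G1 X77.0197 Y102.6443
M5
G0 X0.0000 Y0.0000

viewBox `0 0 191.5453 134.4570` with mm width/height → 1 unit = 1 mm. Flip: y_m = 134.4570 − y_svg.

**Shape 1** — `<path>` regular polygon, stroke `#ff0000` → cut (S769, F1047). Machine vertices: (33.4409,24.4420) → (7.5398,58.2886) → (13.1581,100.5366) → (47.0047,126.4377) → (89.2527,120.8194) → (115.1538,86.9728) → (109.5355,44.7248) → (75.6889,18.8237) → (33.4409,24.4420). Closed: final G1 returns to the first vertex.

**Shape 2** — `<path>` regular polygon, stroke `#ff0000` → cut (S769, F1047). Machine vertices: (77.0197,102.6443) → (93.5884,122.6554) → (119.2029,118.3120) → (128.2487,93.9575) → (111.6800,73.9464) → (86.0655,78.2898) → (77.0197,102.6443). Closed: final G1 returns to the first vertex.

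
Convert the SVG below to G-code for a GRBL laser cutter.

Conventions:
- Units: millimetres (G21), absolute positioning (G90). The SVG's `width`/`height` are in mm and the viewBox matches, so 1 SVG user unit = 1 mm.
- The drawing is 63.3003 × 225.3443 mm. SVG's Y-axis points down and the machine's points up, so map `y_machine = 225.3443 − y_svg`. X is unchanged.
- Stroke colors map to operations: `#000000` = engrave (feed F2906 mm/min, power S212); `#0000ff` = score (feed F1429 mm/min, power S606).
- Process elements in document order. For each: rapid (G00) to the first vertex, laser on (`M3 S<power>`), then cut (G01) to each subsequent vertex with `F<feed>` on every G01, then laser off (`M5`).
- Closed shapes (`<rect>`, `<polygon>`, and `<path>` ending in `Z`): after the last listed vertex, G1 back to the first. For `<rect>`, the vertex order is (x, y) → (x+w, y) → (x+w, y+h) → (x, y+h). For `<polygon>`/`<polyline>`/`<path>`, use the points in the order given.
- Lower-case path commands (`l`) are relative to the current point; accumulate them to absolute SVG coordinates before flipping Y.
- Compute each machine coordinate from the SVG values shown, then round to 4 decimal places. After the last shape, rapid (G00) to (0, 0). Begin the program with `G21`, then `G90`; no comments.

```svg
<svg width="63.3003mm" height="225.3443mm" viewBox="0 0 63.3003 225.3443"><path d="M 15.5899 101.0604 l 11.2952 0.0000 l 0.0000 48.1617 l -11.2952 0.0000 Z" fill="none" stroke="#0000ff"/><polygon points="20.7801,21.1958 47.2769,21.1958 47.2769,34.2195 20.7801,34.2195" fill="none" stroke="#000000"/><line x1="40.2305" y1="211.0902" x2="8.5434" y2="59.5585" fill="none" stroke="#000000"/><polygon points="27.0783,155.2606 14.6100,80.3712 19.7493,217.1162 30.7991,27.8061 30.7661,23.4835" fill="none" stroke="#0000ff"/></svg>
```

viewBox `0 0 63.3003 225.3443` with mm width/height → 1 unit = 1 mm. Flip: y_m = 225.3443 − y_svg.

**Shape 1** — `<path>` rectangle, stroke `#0000ff` → score (S606, F1429). Machine vertices: (15.5899,124.2839) → (26.8851,124.2839) → (26.8851,76.1222) → (15.5899,76.1222) → (15.5899,124.2839). Closed: final G1 returns to the first vertex.

**Shape 2** — `<polygon>` rectangle, stroke `#000000` → engrave (S212, F2906). Machine vertices: (20.7801,204.1485) → (47.2769,204.1485) → (47.2769,191.1248) → (20.7801,191.1248) → (20.7801,204.1485). Closed: final G1 returns to the first vertex.

**Shape 3** — `<line>` line segment, stroke `#000000` → engrave (S212, F2906). Machine vertices: (40.2305,14.2541) → (8.5434,165.7858). Open path.

**Shape 4** — `<polygon>` closed polygon, stroke `#0000ff` → score (S606, F1429). Machine vertices: (27.0783,70.0837) → (14.6100,144.9731) → (19.7493,8.2281) → (30.7991,197.5382) → (30.7661,201.8608) → (27.0783,70.0837). Closed: final G1 returns to the first vertex.

G21
G90
G00 X15.5899 Y124.2839
M3 S606
G01 X26.8851 Y124.2839 F1429
G01 X26.8851 Y76.1222 F1429
G01 X15.5899 Y76.1222 F1429
G01 X15.5899 Y124.2839 F1429
M5
G00 X20.7801 Y204.1485
M3 S212
G01 X47.2769 Y204.1485 F2906
G01 X47.2769 Y191.1248 F2906
G01 X20.7801 Y191.1248 F2906
G01 X20.7801 Y204.1485 F2906
M5
G00 X40.2305 Y14.2541
M3 S212
G01 X8.5434 Y165.7858 F2906
M5
G00 X27.0783 Y70.0837
M3 S606
G01 X14.6100 Y144.9731 F1429
G01 X19.7493 Y8.2281 F1429
G01 X30.7991 Y197.5382 F1429
G01 X30.7661 Y201.8608 F1429
G01 X27.0783 Y70.0837 F1429
M5
G00 X0.0000 Y0.0000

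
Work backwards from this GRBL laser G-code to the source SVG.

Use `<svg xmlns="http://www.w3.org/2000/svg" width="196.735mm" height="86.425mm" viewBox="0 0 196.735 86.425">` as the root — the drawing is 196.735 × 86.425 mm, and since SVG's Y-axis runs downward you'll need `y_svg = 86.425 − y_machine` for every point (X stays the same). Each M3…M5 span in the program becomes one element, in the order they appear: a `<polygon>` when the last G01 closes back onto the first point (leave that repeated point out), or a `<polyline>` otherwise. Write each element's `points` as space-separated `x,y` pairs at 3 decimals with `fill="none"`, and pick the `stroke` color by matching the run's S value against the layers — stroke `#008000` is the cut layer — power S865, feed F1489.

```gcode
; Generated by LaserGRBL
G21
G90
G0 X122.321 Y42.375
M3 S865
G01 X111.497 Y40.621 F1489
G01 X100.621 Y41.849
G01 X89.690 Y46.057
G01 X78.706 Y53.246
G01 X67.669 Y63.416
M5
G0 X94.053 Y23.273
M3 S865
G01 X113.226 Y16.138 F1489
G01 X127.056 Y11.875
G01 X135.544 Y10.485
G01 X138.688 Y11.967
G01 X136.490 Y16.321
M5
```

<svg xmlns="http://www.w3.org/2000/svg" width="196.735mm" height="86.425mm" viewBox="0 0 196.735 86.425">
  <polyline points="122.321,44.050 111.497,45.804 100.621,44.576 89.690,40.368 78.706,33.179 67.669,23.009" fill="none" stroke="#008000"/>
  <polyline points="94.053,63.152 113.226,70.287 127.056,74.550 135.544,75.940 138.688,74.458 136.490,70.104" fill="none" stroke="#008000"/>
</svg>

Each laser-on run becomes one SVG element. Flip Y back into SVG space with y_svg = 86.425 − y_machine. Every run uses S865, so all elements get stroke `#008000` (cut).

Run 1: The run is open, so emit a `<polyline>` with points (Y-flipped): 122.321,44.050 111.497,45.804 100.621,44.576 89.690,40.368 78.706,33.179 67.669,23.009.

Run 2: The run is open, so emit a `<polyline>` with points (Y-flipped): 94.053,63.152 113.226,70.287 127.056,74.550 135.544,75.940 138.688,74.458 136.490,70.104.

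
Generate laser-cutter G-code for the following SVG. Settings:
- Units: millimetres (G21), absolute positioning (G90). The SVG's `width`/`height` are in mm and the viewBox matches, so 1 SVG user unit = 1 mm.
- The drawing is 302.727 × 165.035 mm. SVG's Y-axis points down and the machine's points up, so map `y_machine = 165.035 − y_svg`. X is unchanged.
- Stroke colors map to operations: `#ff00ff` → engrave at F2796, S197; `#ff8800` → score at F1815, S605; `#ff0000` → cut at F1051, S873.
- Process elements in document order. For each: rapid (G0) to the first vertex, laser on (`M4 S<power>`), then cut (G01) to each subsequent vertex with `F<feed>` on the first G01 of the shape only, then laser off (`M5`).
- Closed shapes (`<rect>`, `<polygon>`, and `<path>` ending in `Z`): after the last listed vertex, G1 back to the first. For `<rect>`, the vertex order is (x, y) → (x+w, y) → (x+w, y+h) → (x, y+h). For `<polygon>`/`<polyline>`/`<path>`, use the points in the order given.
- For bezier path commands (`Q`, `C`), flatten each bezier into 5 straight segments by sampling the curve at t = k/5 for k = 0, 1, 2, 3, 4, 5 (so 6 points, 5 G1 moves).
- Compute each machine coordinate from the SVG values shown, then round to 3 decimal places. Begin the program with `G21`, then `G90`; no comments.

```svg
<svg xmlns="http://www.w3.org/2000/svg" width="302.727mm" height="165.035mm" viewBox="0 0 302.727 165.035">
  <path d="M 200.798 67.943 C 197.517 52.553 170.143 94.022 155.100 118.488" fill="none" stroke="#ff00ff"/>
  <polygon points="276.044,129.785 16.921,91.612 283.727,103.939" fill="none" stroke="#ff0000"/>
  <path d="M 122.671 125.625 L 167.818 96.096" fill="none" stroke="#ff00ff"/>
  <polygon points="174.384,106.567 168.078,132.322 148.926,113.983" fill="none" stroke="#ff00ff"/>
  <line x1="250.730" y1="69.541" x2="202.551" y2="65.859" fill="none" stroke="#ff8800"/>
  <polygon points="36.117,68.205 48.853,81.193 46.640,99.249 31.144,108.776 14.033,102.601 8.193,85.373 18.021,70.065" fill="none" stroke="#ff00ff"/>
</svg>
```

G21
G90
G0 X200.798 Y97.092
M4 S197
G01 X196.230 Y100.094 F2796
G01 X187.627 Y92.995
G01 X176.739 Y79.340
G01 X165.314 Y62.676
G01 X155.100 Y46.547
M5
G0 X276.044 Y35.250
M4 S873
G01 X16.921 Y73.423 F1051
G01 X283.727 Y61.096
G01 X276.044 Y35.250
M5
G0 X122.671 Y39.410
M4 S197
G01 X167.818 Y68.939 F2796
M5
G0 X174.384 Y58.468
M4 S197
G01 X168.078 Y32.713 F2796
G01 X148.926 Y51.052
G01 X174.384 Y58.468
M5
G0 X250.730 Y95.494
M4 S605
G01 X202.551 Y99.176 F1815
M5
G0 X36.117 Y96.830
M4 S197
G01 X48.853 Y83.842 F2796
G01 X46.640 Y65.786
G01 X31.144 Y56.259
G01 X14.033 Y62.434
G01 X8.193 Y79.662
G01 X18.021 Y94.970
G01 X36.117 Y96.830
M5

1 u = 1 mm; y_m = 165.035 − y.

[1] `<path>` cubic bezier, #ff00ff→engrave S197 F2796: (200.798,97.092) → (196.230,100.094) → (187.627,92.995) → (176.739,79.340) → (165.314,62.676) → (155.100,46.547)

[2] `<polygon>` closed polygon, #ff0000→cut S873 F1051: (276.044,35.250) → (16.921,73.423) → (283.727,61.096) → (276.044,35.250) (closed)

[3] `<path>` line segment, #ff00ff→engrave S197 F2796: (122.671,39.410) → (167.818,68.939)

[4] `<polygon>` regular polygon, #ff00ff→engrave S197 F2796: (174.384,58.468) → (168.078,32.713) → (148.926,51.052) → (174.384,58.468) (closed)

[5] `<line>` line segment, #ff8800→score S605 F1815: (250.730,95.494) → (202.551,99.176)

[6] `<polygon>` regular polygon, #ff00ff→engrave S197 F2796: (36.117,96.830) → (48.853,83.842) → (46.640,65.786) → (31.144,56.259) → (14.033,62.434) → (8.193,79.662) → (18.021,94.970) → (36.117,96.830) (closed)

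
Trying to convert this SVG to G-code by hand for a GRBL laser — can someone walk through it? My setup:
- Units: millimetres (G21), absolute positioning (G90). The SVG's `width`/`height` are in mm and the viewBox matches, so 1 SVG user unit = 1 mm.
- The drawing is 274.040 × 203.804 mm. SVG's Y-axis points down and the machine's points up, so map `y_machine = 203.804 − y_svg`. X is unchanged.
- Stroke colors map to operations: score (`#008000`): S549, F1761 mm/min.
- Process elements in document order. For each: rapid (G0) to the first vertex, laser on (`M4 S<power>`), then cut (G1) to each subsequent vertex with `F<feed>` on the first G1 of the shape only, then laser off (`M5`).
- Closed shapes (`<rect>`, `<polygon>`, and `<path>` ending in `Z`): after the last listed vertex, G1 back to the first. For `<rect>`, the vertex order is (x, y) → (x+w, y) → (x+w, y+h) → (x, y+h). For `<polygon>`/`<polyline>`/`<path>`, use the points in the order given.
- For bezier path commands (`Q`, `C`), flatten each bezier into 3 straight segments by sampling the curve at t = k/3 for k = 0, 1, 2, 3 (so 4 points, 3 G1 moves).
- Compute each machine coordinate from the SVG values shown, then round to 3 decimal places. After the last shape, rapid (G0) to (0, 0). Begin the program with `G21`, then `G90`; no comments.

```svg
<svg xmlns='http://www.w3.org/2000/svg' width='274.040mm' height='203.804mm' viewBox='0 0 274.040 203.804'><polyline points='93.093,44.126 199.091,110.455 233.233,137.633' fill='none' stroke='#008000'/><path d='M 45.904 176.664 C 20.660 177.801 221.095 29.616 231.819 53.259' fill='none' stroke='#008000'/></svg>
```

Since the viewBox matches the mm dimensions, user units are millimetres directly. The only transform is the Y-flip y_m = 203.804 − y_svg.

Shape 1 is a open polyline drawn with `<polyline>`. Its stroke #008000 means score at S549, F1761. After flipping Y the toolpath is (93.093,159.678) → (199.091,93.349) → (233.233,66.171).

Shape 2 is a cubic bezier drawn with `<path>`. Its stroke #008000 means score at S549, F1761. After flipping Y the toolpath is (45.904,27.140) → (80.502,63.883) → (173.243,128.806) → (231.819,150.545).

G21
G90
G0 X93.093 Y159.678
M4 S549
G1 X199.091 Y93.349 F1761
G1 X233.233 Y66.171
M5
G0 X45.904 Y27.140
M4 S549
G1 X80.502 Y63.883 F1761
G1 X173.243 Y128.806
G1 X231.819 Y150.545
M5
G0 X0.000 Y0.000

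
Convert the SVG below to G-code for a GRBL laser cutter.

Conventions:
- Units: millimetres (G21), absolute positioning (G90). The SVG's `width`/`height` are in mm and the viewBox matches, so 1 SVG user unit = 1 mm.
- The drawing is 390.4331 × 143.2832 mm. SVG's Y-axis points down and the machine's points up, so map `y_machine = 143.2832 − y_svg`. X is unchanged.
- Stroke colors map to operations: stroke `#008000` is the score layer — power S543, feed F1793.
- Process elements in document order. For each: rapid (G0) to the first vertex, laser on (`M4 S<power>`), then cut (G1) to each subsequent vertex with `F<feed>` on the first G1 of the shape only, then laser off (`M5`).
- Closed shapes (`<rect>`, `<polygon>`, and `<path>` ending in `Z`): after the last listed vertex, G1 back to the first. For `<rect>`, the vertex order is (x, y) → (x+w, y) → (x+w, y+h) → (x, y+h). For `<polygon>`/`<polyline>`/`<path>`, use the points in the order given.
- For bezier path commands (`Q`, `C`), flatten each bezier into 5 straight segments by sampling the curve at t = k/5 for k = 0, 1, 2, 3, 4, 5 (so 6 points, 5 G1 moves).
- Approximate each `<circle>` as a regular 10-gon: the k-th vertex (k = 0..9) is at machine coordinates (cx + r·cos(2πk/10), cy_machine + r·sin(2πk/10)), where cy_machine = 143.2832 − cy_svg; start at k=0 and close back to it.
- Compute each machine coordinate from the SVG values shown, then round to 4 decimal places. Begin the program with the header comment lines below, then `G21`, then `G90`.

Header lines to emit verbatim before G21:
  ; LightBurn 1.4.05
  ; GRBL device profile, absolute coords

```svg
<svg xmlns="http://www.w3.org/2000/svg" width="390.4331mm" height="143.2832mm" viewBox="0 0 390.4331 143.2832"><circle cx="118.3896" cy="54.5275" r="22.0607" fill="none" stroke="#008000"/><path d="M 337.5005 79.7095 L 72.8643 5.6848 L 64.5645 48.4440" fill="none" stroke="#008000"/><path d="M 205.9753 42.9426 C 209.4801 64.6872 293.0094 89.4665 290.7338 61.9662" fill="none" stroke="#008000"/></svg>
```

1 u = 1 mm; y_m = 143.2832 − y.

[1] `<circle>` circle, #008000→score S543 F1793: (140.4503,88.7557) → (136.2371,101.7227) → (125.2067,109.7367) → (111.5725,109.7367) → (100.5421,101.7227) → (96.3289,88.7557) → (100.5421,75.7887) → (111.5725,67.7747) → (125.2067,67.7747) → (136.2371,75.7887) → (140.4503,88.7557) (closed)

[2] `<path>` open polyline, #008000→score S543 F1793: (337.5005,63.5737) → (72.8643,137.5984) → (64.5645,94.8392)

[3] `<path>` cubic bezier, #008000→score S543 F1793: (205.9753,100.3406) → (216.3545,87.3722) → (237.9797,76.3305) → (262.8912,69.8707) → (283.1292,70.6479) → (290.7338,81.3170)

; LightBurn 1.4.05
; GRBL device profile, absolute coords
G21
G90
G0 X140.4503 Y88.7557
M4 S543
G1 X136.2371 Y101.7227 F1793
G1 X125.2067 Y109.7367
G1 X111.5725 Y109.7367
G1 X100.5421 Y101.7227
G1 X96.3289 Y88.7557
G1 X100.5421 Y75.7887
G1 X111.5725 Y67.7747
G1 X125.2067 Y67.7747
G1 X136.2371 Y75.7887
G1 X140.4503 Y88.7557
M5
G0 X337.5005 Y63.5737
M4 S543
G1 X72.8643 Y137.5984 F1793
G1 X64.5645 Y94.8392
M5
G0 X205.9753 Y100.3406
M4 S543
G1 X216.3545 Y87.3722 F1793
G1 X237.9797 Y76.3305
G1 X262.8912 Y69.8707
G1 X283.1292 Y70.6479
G1 X290.7338 Y81.3170
M5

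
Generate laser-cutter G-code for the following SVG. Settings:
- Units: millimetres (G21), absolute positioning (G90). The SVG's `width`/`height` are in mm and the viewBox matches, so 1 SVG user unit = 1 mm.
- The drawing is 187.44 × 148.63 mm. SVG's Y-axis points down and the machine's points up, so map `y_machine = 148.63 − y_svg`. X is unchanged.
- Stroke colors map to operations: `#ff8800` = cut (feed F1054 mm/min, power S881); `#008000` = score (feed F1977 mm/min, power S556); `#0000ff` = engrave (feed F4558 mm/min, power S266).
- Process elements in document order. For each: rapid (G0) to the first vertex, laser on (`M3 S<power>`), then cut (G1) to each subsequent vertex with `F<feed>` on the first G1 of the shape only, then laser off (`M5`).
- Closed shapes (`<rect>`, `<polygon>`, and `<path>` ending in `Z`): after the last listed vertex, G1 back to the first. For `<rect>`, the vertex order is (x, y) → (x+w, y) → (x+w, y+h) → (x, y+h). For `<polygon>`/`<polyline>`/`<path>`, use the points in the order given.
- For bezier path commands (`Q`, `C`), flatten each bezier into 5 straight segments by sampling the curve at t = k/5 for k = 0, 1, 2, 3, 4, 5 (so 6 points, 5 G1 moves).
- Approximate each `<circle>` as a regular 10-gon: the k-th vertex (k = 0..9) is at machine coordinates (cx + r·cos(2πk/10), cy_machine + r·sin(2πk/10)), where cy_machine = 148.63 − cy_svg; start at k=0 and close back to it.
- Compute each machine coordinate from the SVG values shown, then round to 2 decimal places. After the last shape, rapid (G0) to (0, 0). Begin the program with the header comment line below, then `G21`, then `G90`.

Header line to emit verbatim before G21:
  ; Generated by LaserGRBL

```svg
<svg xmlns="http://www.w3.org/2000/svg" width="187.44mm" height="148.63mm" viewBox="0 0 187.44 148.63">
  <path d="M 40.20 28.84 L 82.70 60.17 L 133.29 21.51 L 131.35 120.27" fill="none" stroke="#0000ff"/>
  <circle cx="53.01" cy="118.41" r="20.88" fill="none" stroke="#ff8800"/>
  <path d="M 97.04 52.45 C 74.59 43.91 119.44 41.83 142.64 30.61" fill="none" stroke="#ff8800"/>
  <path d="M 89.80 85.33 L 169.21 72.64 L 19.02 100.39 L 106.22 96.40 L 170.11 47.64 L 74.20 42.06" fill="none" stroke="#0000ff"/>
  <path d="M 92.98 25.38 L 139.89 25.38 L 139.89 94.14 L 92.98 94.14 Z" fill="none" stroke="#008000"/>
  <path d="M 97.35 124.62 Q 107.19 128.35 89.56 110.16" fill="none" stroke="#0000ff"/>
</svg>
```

viewBox `0 0 187.44 148.63` with mm width/height → 1 unit = 1 mm. Flip: y_m = 148.63 − y_svg.

**Shape 1** — `<path>` open polyline, stroke `#0000ff` → engrave (S266, F4558). Machine vertices: (40.20,119.79) → (82.70,88.46) → (133.29,127.12) → (131.35,28.36). Open path.

**Shape 2** — `<circle>` circle, stroke `#ff8800` → cut (S881, F1054). Machine vertices: (73.89,30.22) → (69.90,42.49) → (59.46,50.08) → (46.56,50.08) → (36.12,42.49) → (32.13,30.22) → (36.12,17.95) → (46.56,10.36) → (59.46,10.36) → (69.90,17.95) → (73.89,30.22). Closed: final G1 returns to the first vertex.

**Shape 3** — `<path>` cubic bezier, stroke `#ff8800` → cut (S881, F1054). Control points (SVG): P0=(97.04,52.45), P1=(74.59,43.91), P2=(119.44,41.83), P3=(142.64,30.61); sampled at t=k/5. Machine vertices: (97.04,96.18) → (90.93,100.65) → (96.71,104.33) → (110.10,107.94) → (126.83,112.26) → (142.64,118.02). Open path.

**Shape 4** — `<path>` open polyline, stroke `#0000ff` → engrave (S266, F4558). Machine vertices: (89.80,63.30) → (169.21,75.99) → (19.02,48.24) → (106.22,52.23) → (170.11,100.99) → (74.20,106.57). Open path.

**Shape 5** — `<path>` rectangle, stroke `#008000` → score (S556, F1977). Machine vertices: (92.98,123.25) → (139.89,123.25) → (139.89,54.49) → (92.98,54.49) → (92.98,123.25). Closed: final G1 returns to the first vertex.

**Shape 6** — `<path>` quadratic bezier, stroke `#0000ff` → engrave (S266, F4558). Control points (SVG): P0=(97.35,124.62), P1=(107.19,128.35), P2=(89.56,110.16); sampled at t=k/5. Machine vertices: (97.35,24.01) → (100.19,23.39) → (100.83,24.53) → (99.27,27.43) → (95.51,32.07) → (89.56,38.47). Open path.

; Generated by LaserGRBL
G21
G90
G0 X40.20 Y119.79
M3 S266
G1 X82.70 Y88.46 F4558
G1 X133.29 Y127.12
G1 X131.35 Y28.36
M5
G0 X73.89 Y30.22
M3 S881
G1 X69.90 Y42.49 F1054
G1 X59.46 Y50.08
G1 X46.56 Y50.08
G1 X36.12 Y42.49
G1 X32.13 Y30.22
G1 X36.12 Y17.95
G1 X46.56 Y10.36
G1 X59.46 Y10.36
G1 X69.90 Y17.95
G1 X73.89 Y30.22
M5
G0 X97.04 Y96.18
M3 S881
G1 X90.93 Y100.65 F1054
G1 X96.71 Y104.33
G1 X110.10 Y107.94
G1 X126.83 Y112.26
G1 X142.64 Y118.02
M5
G0 X89.80 Y63.30
M3 S266
G1 X169.21 Y75.99 F4558
G1 X19.02 Y48.24
G1 X106.22 Y52.23
G1 X170.11 Y100.99
G1 X74.20 Y106.57
M5
G0 X92.98 Y123.25
M3 S556
G1 X139.89 Y123.25 F1977
G1 X139.89 Y54.49
G1 X92.98 Y54.49
G1 X92.98 Y123.25
M5
G0 X97.35 Y24.01
M3 S266
G1 X100.19 Y23.39 F4558
G1 X100.83 Y24.53
G1 X99.27 Y27.43
G1 X95.51 Y32.07
G1 X89.56 Y38.47
M5
G0 X0.00 Y0.00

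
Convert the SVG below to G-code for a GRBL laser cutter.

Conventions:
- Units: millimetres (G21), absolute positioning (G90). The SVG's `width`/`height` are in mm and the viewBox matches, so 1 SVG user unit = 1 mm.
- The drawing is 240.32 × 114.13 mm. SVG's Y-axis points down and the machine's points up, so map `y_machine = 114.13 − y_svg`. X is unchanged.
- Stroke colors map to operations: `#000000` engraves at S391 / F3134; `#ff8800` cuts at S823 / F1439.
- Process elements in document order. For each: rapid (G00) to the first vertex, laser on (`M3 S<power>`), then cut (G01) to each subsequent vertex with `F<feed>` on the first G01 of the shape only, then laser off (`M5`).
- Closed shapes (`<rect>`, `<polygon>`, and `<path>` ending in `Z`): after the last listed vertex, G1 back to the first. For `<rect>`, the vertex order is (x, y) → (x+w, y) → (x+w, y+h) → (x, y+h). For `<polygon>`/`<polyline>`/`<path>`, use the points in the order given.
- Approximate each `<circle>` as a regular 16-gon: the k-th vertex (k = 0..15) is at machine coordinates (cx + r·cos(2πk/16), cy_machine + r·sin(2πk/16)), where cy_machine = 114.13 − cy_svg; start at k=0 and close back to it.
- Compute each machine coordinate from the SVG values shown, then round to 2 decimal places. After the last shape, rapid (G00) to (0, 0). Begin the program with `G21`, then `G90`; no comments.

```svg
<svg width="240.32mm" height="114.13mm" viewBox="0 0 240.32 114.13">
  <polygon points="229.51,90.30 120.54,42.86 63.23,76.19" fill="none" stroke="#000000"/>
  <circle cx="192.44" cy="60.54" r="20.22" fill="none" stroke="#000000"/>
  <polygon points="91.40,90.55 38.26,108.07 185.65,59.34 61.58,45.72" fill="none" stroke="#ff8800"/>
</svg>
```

G21
G90
G00 X229.51 Y23.83
M3 S391
G01 X120.54 Y71.27 F3134
G01 X63.23 Y37.94
G01 X229.51 Y23.83
M5
G00 X212.66 Y53.59
M3 S391
G01 X211.12 Y61.33 F3134
G01 X206.74 Y67.89
G01 X200.18 Y72.27
G01 X192.44 Y73.81
G01 X184.70 Y72.27
G01 X178.14 Y67.89
G01 X173.76 Y61.33
G01 X172.22 Y53.59
G01 X173.76 Y45.85
G01 X178.14 Y39.29
G01 X184.70 Y34.91
G01 X192.44 Y33.37
G01 X200.18 Y34.91
G01 X206.74 Y39.29
G01 X211.12 Y45.85
G01 X212.66 Y53.59
M5
G00 X91.40 Y23.58
M3 S823
G01 X38.26 Y6.06 F1439
G01 X185.65 Y54.79
G01 X61.58 Y68.41
G01 X91.40 Y23.58
M5
G00 X0.00 Y0.00

1 u = 1 mm; y_m = 114.13 − y.

[1] `<polygon>` closed polygon, #000000→engrave S391 F3134: (229.51,23.83) → (120.54,71.27) → (63.23,37.94) → (229.51,23.83) (closed)

[2] `<circle>` circle, #000000→engrave S391 F3134: (212.66,53.59) → (211.12,61.33) → (206.74,67.89) → (200.18,72.27) → (192.44,73.81) → (184.70,72.27) → (178.14,67.89) → (173.76,61.33) → (172.22,53.59) → (173.76,45.85) → (178.14,39.29) → (184.70,34.91) → (192.44,33.37) → (200.18,34.91) → (206.74,39.29) → (211.12,45.85) → (212.66,53.59) (closed)

[3] `<polygon>` closed polygon, #ff8800→cut S823 F1439: (91.40,23.58) → (38.26,6.06) → (185.65,54.79) → (61.58,68.41) → (91.40,23.58) (closed)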